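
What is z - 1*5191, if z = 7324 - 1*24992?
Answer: -22859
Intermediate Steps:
z = -17668 (z = 7324 - 24992 = -17668)
z - 1*5191 = -17668 - 1*5191 = -17668 - 5191 = -22859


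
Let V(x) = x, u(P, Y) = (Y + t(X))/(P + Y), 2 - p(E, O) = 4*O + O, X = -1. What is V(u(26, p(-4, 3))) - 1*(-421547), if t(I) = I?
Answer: 5480097/13 ≈ 4.2155e+5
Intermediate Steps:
p(E, O) = 2 - 5*O (p(E, O) = 2 - (4*O + O) = 2 - 5*O)
u(P, Y) = (-1 + Y)/(P + Y) (u(P, Y) = (Y - 1)/(P + Y) = (-1 + Y)/(P + Y))
V(u(26, p(-4, 3))) - 1*(-421547) = (-1 + (2 - 5*3))/(26 + (2 - 5*3)) - 1*(-421547) = (-1 + (2 - 15))/(26 + (2 - 15)) + 421547 = (-1 - 13)/(26 - 13) + 421547 = -14/13 + 421547 = 5480097/13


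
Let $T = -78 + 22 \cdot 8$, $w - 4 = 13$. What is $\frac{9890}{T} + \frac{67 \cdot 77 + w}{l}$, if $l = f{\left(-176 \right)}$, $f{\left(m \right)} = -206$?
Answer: $\frac{382523}{5047} \approx 75.792$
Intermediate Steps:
$w = 17$ ($w = 4 + 13 = 17$)
$l = -206$
$T = 98$ ($T = -78 + 176 = 98$)
$\frac{9890}{T} + \frac{67 \cdot 77 + w}{l} = \frac{9890}{98} + \frac{67 \cdot 77 + 17}{-206} = 9890 \cdot \frac{1}{98} + \left(5159 + 17\right) \left(- \frac{1}{206}\right) = \frac{4945}{49} + 5176 \left(- \frac{1}{206}\right) = \frac{4945}{49} - \frac{2588}{103} = \frac{382523}{5047}$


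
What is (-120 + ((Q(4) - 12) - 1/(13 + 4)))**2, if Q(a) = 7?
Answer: 4519876/289 ≈ 15640.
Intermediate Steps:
(-120 + ((Q(4) - 12) - 1/(13 + 4)))**2 = (-120 + ((7 - 12) - 1/(13 + 4)))**2 = (-120 + (-5 - 1/17))**2 = (-120 - 86/17)**2 = (-2126/17)**2 = 4519876/289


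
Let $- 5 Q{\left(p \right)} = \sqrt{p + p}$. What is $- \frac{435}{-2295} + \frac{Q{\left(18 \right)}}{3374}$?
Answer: $\frac{244156}{1290555} \approx 0.18919$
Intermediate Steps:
$Q{\left(p \right)} = - \frac{\sqrt{2} \sqrt{p}}{5}$ ($Q{\left(p \right)} = - \frac{\sqrt{p + p}}{5} = - \frac{\sqrt{2 p}}{5} = - \frac{\sqrt{2} \sqrt{p}}{5}$)
$- \frac{435}{-2295} + \frac{Q{\left(18 \right)}}{3374} = - \frac{435}{-2295} + \frac{\left(- \frac{1}{5}\right) \sqrt{2} \sqrt{18}}{3374} = \left(-435\right) \left(- \frac{1}{2295}\right) + - \frac{\sqrt{2} \cdot 3 \sqrt{2}}{5} \cdot \frac{1}{3374} = \frac{29}{153} - \frac{3}{8435} = \frac{244156}{1290555}$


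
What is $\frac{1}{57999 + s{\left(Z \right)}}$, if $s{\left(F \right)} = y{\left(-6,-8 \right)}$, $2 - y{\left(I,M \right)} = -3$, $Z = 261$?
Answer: $\frac{1}{58004} \approx 1.724 \cdot 10^{-5}$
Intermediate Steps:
$y{\left(I,M \right)} = 5$ ($y{\left(I,M \right)} = 2 - -3 = 2 + 3 = 5$)
$s{\left(F \right)} = 5$
$\frac{1}{57999 + s{\left(Z \right)}} = \frac{1}{57999 + 5} = \frac{1}{58004}$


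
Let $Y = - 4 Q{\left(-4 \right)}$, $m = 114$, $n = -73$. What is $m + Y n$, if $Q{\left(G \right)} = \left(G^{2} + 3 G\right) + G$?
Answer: $114$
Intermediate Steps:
$Q{\left(G \right)} = G^{2} + 4 G$
$Y = 0$ ($Y = - 4 \left(- 4 \left(4 - 4\right)\right) = - 4 \left(\left(-4\right) 0\right) = \left(-4\right) 0 = 0$)
$m + Y n = 114 + 0 \left(-73\right) = 114 + 0 = 114$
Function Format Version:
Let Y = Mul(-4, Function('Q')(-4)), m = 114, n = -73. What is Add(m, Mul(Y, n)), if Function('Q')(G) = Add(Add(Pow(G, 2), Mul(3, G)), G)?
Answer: 114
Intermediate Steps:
Function('Q')(G) = Add(Pow(G, 2), Mul(4, G))
Y = 0 (Y = Mul(-4, Mul(-4, Add(4, -4))) = Mul(-4, Mul(-4, 0)) = Mul(-4, 0) = 0)
Add(m, Mul(Y, n)) = Add(114, Mul(0, -73)) = Add(114, 0) = 114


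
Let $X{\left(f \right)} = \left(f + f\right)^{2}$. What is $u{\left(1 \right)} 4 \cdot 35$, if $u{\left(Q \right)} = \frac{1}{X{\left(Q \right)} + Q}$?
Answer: $28$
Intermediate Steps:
$X{\left(f \right)} = 4 f^{2}$ ($X{\left(f \right)} = \left(2 f\right)^{2} = 4 f^{2}$)
$u{\left(Q \right)} = \frac{1}{Q + 4 Q^{2}}$ ($u{\left(Q \right)} = \frac{1}{4 Q^{2} + Q} = \frac{1}{Q + 4 Q^{2}}$)
$u{\left(1 \right)} 4 \cdot 35 = \frac{1}{1 \left(1 + 4 \cdot 1\right)} 4 \cdot 35 = 1 \frac{1}{1 + 4} \cdot 4 \cdot 35 = 1 \cdot \frac{1}{5} \cdot 4 \cdot 35 = \frac{1}{5} \cdot 4 \cdot 35 = \frac{4}{5} \cdot 35 = 28$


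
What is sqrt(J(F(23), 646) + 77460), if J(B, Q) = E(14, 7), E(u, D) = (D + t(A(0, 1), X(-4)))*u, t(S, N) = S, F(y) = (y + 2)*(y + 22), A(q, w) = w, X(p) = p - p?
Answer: 2*sqrt(19393) ≈ 278.52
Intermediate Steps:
X(p) = 0
F(y) = (2 + y)*(22 + y)
E(u, D) = u*(1 + D) (E(u, D) = (D + 1)*u = (1 + D)*u = u*(1 + D))
J(B, Q) = 112 (J(B, Q) = 14*(1 + 7) = 14*8 = 112)
sqrt(J(F(23), 646) + 77460) = sqrt(112 + 77460) = sqrt(77572) = 2*sqrt(19393)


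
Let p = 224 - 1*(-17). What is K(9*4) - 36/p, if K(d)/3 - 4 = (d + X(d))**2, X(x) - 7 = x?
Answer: 4515099/241 ≈ 18735.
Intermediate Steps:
X(x) = 7 + x
p = 241 (p = 224 + 17 = 241)
K(d) = 12 + 3*(7 + 2*d)**2 (K(d) = 12 + 3*(d + (7 + d))**2 = 12 + 3*(7 + 2*d)**2)
K(9*4) - 36/p = (12 + 3*(7 + 2*(9*4))**2) - 36/241 = (12 + 3*(7 + 2*36)**2) - 36/241 = (12 + 3*(7 + 72)**2) - 1*36/241 = (12 + 3*79**2) - 36/241 = (12 + 3*6241) - 36/241 = (12 + 18723) - 36/241 = 18735 - 36/241 = 4515099/241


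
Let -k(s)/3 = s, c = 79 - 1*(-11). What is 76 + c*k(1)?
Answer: -194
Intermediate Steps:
c = 90 (c = 79 + 11 = 90)
k(s) = -3*s
76 + c*k(1) = 76 + 90*(-3*1) = 76 + 90*(-3) = 76 - 270 = -194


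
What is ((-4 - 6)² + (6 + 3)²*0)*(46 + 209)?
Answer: 25500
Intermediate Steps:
((-4 - 6)² + (6 + 3)²*0)*(46 + 209) = ((-10)² + 9²*0)*255 = (100 + 81*0)*255 = (100 + 0)*255 = 100*255 = 25500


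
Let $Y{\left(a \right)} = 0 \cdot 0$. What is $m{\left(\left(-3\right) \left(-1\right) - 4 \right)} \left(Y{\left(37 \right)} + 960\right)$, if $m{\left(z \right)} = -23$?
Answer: $-22080$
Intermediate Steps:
$Y{\left(a \right)} = 0$
$m{\left(\left(-3\right) \left(-1\right) - 4 \right)} \left(Y{\left(37 \right)} + 960\right) = - 23 \left(0 + 960\right) = \left(-23\right) 960 = -22080$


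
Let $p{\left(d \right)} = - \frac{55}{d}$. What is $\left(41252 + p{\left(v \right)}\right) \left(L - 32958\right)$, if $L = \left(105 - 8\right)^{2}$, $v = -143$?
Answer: $- \frac{12628881269}{13} \approx -9.7145 \cdot 10^{8}$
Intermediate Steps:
$L = 9409$ ($L = 97^{2} = 9409$)
$\left(41252 + p{\left(v \right)}\right) \left(L - 32958\right) = \left(41252 - \frac{55}{-143}\right) \left(9409 - 32958\right) = \left(41252 - - \frac{5}{13}\right) \left(-23549\right) = \left(41252 + \frac{5}{13}\right) \left(-23549\right) = \frac{536281}{13} \left(-23549\right) = - \frac{12628881269}{13}$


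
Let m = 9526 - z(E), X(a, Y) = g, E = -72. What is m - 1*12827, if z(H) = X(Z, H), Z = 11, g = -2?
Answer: -3299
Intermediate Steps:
X(a, Y) = -2
z(H) = -2
m = 9528 (m = 9526 - 1*(-2) = 9526 + 2 = 9528)
m - 1*12827 = 9528 - 1*12827 = 9528 - 12827 = -3299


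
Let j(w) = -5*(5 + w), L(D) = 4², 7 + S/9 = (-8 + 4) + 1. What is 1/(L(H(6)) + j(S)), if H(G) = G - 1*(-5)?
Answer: 1/441 ≈ 0.0022676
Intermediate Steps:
H(G) = 5 + G (H(G) = G + 5 = 5 + G)
S = -90 (S = -63 + 9*((-8 + 4) + 1) = -63 + 9*(-4 + 1) = -63 + 9*(-3) = -63 - 27 = -90)
L(D) = 16
j(w) = -25 - 5*w
1/(L(H(6)) + j(S)) = 1/(16 + (-25 - 5*(-90))) = 1/(16 + (-25 + 450)) = 1/(16 + 425) = 1/441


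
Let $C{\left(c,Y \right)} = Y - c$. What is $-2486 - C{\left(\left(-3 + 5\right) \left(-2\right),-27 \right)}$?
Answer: $-2463$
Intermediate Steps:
$-2486 - C{\left(\left(-3 + 5\right) \left(-2\right),-27 \right)} = -2486 - \left(-27 - \left(-3 + 5\right) \left(-2\right)\right) = -2486 - \left(-27 - 2 \left(-2\right)\right) = -2486 - \left(-27 - -4\right) = -2486 - \left(-27 + 4\right) = -2486 - -23 = -2486 + 23 = -2463$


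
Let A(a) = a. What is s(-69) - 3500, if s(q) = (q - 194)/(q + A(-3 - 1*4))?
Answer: -265737/76 ≈ -3496.5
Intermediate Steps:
s(q) = (-194 + q)/(-7 + q) (s(q) = (q - 194)/(q + (-3 - 1*4)) = (-194 + q)/(q + (-3 - 4)) = (-194 + q)/(q - 7) = (-194 + q)/(-7 + q))
s(-69) - 3500 = (-194 - 69)/(-7 - 69) - 3500 = -263/(-76) - 3500 = -1/76*(-263) - 3500 = 263/76 - 3500 = -265737/76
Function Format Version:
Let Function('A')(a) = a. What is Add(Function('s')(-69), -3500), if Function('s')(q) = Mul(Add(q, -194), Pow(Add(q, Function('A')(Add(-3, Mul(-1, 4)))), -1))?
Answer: Rational(-265737, 76) ≈ -3496.5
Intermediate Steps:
Function('s')(q) = Mul(Pow(Add(-7, q), -1), Add(-194, q)) (Function('s')(q) = Mul(Add(q, -194), Pow(Add(q, Add(-3, Mul(-1, 4))), -1)) = Mul(Add(-194, q), Pow(Add(q, Add(-3, -4)), -1)) = Mul(Add(-194, q), Pow(Add(q, -7), -1)) = Mul(Add(-194, q), Pow(Add(-7, q), -1)) = Mul(Pow(Add(-7, q), -1), Add(-194, q)))
Add(Function('s')(-69), -3500) = Add(Mul(Pow(Add(-7, -69), -1), Add(-194, -69)), -3500) = Add(Mul(Pow(-76, -1), -263), -3500) = Add(Mul(Rational(-1, 76), -263), -3500) = Add(Rational(263, 76), -3500) = Rational(-265737, 76)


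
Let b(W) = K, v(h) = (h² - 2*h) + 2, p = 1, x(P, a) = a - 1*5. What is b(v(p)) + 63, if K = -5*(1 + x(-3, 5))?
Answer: 58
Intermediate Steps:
x(P, a) = -5 + a (x(P, a) = a - 5 = -5 + a)
K = -5 (K = -5*(1 + (-5 + 5)) = -5*(1 + 0) = -5*1 = -5)
v(h) = 2 + h² - 2*h
b(W) = -5
b(v(p)) + 63 = -5 + 63 = 58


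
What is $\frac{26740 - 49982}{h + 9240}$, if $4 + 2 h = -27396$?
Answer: $\frac{11621}{2230} \approx 5.2112$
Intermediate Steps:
$h = -13700$ ($h = -2 + \frac{1}{2} \left(-27396\right) = -2 - 13698 = -13700$)
$\frac{26740 - 49982}{h + 9240} = \frac{26740 - 49982}{-13700 + 9240} = - \frac{23242}{-4460} = \left(-23242\right) \left(- \frac{1}{4460}\right) = \frac{11621}{2230}$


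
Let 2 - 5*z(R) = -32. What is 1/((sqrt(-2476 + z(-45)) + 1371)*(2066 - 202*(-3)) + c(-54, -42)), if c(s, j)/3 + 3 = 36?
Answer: 18317055/67191046078669 - 2672*I*sqrt(61730)/67191046078669 ≈ 2.7261e-7 - 9.8804e-9*I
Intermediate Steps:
c(s, j) = 99 (c(s, j) = -9 + 3*36 = -9 + 108 = 99)
z(R) = 34/5 (z(R) = 2/5 - 1/5*(-32) = 2/5 + 32/5 = 34/5)
1/((sqrt(-2476 + z(-45)) + 1371)*(2066 - 202*(-3)) + c(-54, -42)) = 1/((sqrt(-2476 + 34/5) + 1371)*(2066 - 202*(-3)) + 99) = 1/((sqrt(-12346/5) + 1371)*(2066 + 606) + 99) = 1/((I*sqrt(61730)/5 + 1371)*2672 + 99) = 1/((1371 + I*sqrt(61730)/5)*2672 + 99) = 1/((3663312 + 2672*I*sqrt(61730)/5) + 99) = 1/(3663411 + 2672*I*sqrt(61730)/5)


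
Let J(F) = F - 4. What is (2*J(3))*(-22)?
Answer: 44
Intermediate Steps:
J(F) = -4 + F
(2*J(3))*(-22) = (2*(-4 + 3))*(-22) = (2*(-1))*(-22) = -2*(-22) = 44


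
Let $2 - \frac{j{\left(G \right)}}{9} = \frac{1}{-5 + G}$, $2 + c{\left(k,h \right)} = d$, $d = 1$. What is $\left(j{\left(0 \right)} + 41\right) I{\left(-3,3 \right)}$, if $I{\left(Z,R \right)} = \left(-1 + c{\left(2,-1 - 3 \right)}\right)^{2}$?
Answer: $\frac{1216}{5} \approx 243.2$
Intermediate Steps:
$c{\left(k,h \right)} = -1$ ($c{\left(k,h \right)} = -2 + 1 = -1$)
$j{\left(G \right)} = 18 - \frac{9}{-5 + G}$
$I{\left(Z,R \right)} = 4$ ($I{\left(Z,R \right)} = \left(-1 - 1\right)^{2} = \left(-2\right)^{2} = 4$)
$\left(j{\left(0 \right)} + 41\right) I{\left(-3,3 \right)} = \left(\frac{9 \left(-11 + 2 \cdot 0\right)}{-5 + 0} + 41\right) 4 = \left(\frac{9 \left(-11 + 0\right)}{-5} + 41\right) 4 = \left(9 \left(- \frac{1}{5}\right) \left(-11\right) + 41\right) 4 = \left(\frac{99}{5} + 41\right) 4 = \frac{304}{5} \cdot 4 = \frac{1216}{5}$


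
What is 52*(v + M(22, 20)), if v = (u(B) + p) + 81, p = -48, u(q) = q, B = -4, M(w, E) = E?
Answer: 2548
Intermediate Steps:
v = 29 (v = (-4 - 48) + 81 = -52 + 81 = 29)
52*(v + M(22, 20)) = 52*(29 + 20) = 52*49 = 2548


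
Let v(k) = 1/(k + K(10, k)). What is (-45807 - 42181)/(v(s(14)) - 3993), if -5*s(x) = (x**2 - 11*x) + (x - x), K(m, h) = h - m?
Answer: 11790392/535067 ≈ 22.035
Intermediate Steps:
s(x) = -x**2/5 + 11*x/5 (s(x) = -((x**2 - 11*x) + (x - x))/5 = -((x**2 - 11*x) + 0)/5 = -(x**2 - 11*x)/5 = -x**2/5 + 11*x/5)
v(k) = 1/(-10 + 2*k) (v(k) = 1/(k + (k - 1*10)) = 1/(k + (k - 10)) = 1/(k + (-10 + k)) = 1/(-10 + 2*k))
(-45807 - 42181)/(v(s(14)) - 3993) = (-45807 - 42181)/(1/(2*(-5 + (1/5)*14*(11 - 1*14))) - 3993) = -87988/(1/(2*(-5 + (1/5)*14*(11 - 14))) - 3993) = -87988/(1/(2*(-5 + (1/5)*14*(-3))) - 3993) = -87988/(1/(2*(-5 - 42/5)) - 3993) = -87988/(1/(2*(-67/5)) - 3993) = -87988/((1/2)*(-5/67) - 3993) = -87988/(-5/134 - 3993) = -87988/(-535067/134) = -87988*(-134/535067) = 11790392/535067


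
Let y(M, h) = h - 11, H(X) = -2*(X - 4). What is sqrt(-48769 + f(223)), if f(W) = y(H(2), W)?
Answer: I*sqrt(48557) ≈ 220.36*I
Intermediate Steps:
H(X) = 8 - 2*X (H(X) = -2*(-4 + X) = 8 - 2*X)
y(M, h) = -11 + h
f(W) = -11 + W
sqrt(-48769 + f(223)) = sqrt(-48769 + (-11 + 223)) = sqrt(-48769 + 212) = sqrt(-48557) = I*sqrt(48557)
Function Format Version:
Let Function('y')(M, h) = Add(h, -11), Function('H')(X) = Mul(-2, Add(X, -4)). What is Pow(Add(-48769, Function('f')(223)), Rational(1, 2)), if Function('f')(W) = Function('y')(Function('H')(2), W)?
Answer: Mul(I, Pow(48557, Rational(1, 2))) ≈ Mul(220.36, I)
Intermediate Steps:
Function('H')(X) = Add(8, Mul(-2, X)) (Function('H')(X) = Mul(-2, Add(-4, X)) = Add(8, Mul(-2, X)))
Function('y')(M, h) = Add(-11, h)
Function('f')(W) = Add(-11, W)
Pow(Add(-48769, Function('f')(223)), Rational(1, 2)) = Pow(Add(-48769, Add(-11, 223)), Rational(1, 2)) = Pow(Add(-48769, 212), Rational(1, 2)) = Pow(-48557, Rational(1, 2)) = Mul(I, Pow(48557, Rational(1, 2)))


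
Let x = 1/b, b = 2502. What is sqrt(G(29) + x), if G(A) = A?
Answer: sqrt(20171402)/834 ≈ 5.3852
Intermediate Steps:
x = 1/2502 ≈ 0.00039968
sqrt(G(29) + x) = sqrt(29 + 1/2502) = sqrt(72559/2502) = sqrt(20171402)/834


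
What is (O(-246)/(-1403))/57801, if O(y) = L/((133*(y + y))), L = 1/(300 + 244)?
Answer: 1/2886746623834752 ≈ 3.4641e-16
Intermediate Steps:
L = 1/544 ≈ 0.0018382
O(y) = 1/(144704*y) (O(y) = 1/(544*((133*(y + y)))) = 1/(544*((133*(2*y)))) = 1/(544*((266*y))) = (1/(266*y))/544 = 1/(144704*y))
(O(-246)/(-1403))/57801 = (((1/144704)/(-246))/(-1403))/57801 = (((1/144704)*(-1/246))*(-1/1403))*(1/57801) = -1/35597184*(-1/1403)*(1/57801) = (1/49942849152)*(1/57801) = 1/2886746623834752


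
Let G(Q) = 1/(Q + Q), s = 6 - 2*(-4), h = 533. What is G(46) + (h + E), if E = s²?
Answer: 67069/92 ≈ 729.01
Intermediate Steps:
s = 14 (s = 6 + 8 = 14)
G(Q) = 1/(2*Q)
E = 196 (E = 14² = 196)
G(46) + (h + E) = (½)/46 + (533 + 196) = (½)*(1/46) + 729 = 1/92 + 729 = 67069/92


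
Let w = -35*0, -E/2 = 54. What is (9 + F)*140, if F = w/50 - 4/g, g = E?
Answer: 34160/27 ≈ 1265.2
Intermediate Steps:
E = -108 (E = -2*54 = -108)
g = -108
w = 0
F = 1/27 (F = 0/50 - 4/(-108) = 0*(1/50) - 4*(-1/108) = 0 + 1/27 = 1/27 ≈ 0.037037)
(9 + F)*140 = (9 + 1/27)*140 = (244/27)*140 = 34160/27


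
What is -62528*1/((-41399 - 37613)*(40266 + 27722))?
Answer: 3908/335741741 ≈ 1.1640e-5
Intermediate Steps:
-62528*1/((-41399 - 37613)*(40266 + 27722)) = -62528/(67988*(-79012)) = -62528/(-5371867856) = -62528*(-1/5371867856) = 3908/335741741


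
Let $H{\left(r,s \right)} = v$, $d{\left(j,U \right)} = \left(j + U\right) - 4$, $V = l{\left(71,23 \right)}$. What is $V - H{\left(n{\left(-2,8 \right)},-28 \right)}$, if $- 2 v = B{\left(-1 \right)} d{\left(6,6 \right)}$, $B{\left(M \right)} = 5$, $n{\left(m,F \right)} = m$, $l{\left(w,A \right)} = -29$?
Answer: $-9$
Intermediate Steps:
$V = -29$
$d{\left(j,U \right)} = -4 + U + j$ ($d{\left(j,U \right)} = \left(U + j\right) - 4 = -4 + U + j$)
$v = -20$ ($v = - \frac{5 \left(-4 + 6 + 6\right)}{2} = - \frac{5 \cdot 8}{2} = \left(- \frac{1}{2}\right) 40 = -20$)
$H{\left(r,s \right)} = -20$
$V - H{\left(n{\left(-2,8 \right)},-28 \right)} = -29 - -20 = -29 + 20 = -9$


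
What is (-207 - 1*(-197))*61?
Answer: -610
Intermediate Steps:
(-207 - 1*(-197))*61 = (-207 + 197)*61 = -10*61 = -610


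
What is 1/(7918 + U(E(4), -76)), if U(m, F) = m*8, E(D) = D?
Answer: 1/7950 ≈ 0.00012579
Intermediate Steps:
U(m, F) = 8*m
1/(7918 + U(E(4), -76)) = 1/(7918 + 8*4) = 1/(7918 + 32) = 1/7950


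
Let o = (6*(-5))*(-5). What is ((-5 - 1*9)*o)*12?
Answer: -25200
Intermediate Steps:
o = 150 (o = -30*(-5) = 150)
((-5 - 1*9)*o)*12 = ((-5 - 1*9)*150)*12 = ((-5 - 9)*150)*12 = -14*150*12 = -2100*12 = -25200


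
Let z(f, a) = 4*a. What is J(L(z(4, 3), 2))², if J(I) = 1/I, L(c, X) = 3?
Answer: ⅑ ≈ 0.11111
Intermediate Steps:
J(I) = 1/I
J(L(z(4, 3), 2))² = (1/3)² = (⅓)² = ⅑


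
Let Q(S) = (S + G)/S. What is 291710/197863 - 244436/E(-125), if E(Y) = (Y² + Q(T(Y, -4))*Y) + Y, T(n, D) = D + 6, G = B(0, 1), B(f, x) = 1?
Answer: -87796061786/6059554375 ≈ -14.489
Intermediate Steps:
G = 1
T(n, D) = 6 + D
Q(S) = (1 + S)/S (Q(S) = (S + 1)/S = (1 + S)/S)
E(Y) = Y² + 5*Y/2 (E(Y) = (Y² + ((1 + (6 - 4))/(6 - 4))*Y) + Y = (Y² + ((1 + 2)/2)*Y) + Y = (Y² + ((½)*3)*Y) + Y = (Y² + 3*Y/2) + Y = Y² + 5*Y/2)
291710/197863 - 244436/E(-125) = 291710/197863 - 244436*(-2/(125*(5 + 2*(-125)))) = 291710*(1/197863) - 244436*(-2/(125*(5 - 250))) = 291710/197863 - 244436/((½)*(-125)*(-245)) = 291710/197863 - 244436/30625/2 = 291710/197863 - 244436*2/30625 = 291710/197863 - 488872/30625 = -87796061786/6059554375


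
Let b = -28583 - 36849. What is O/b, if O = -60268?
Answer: 15067/16358 ≈ 0.92108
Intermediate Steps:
b = -65432
O/b = -60268/(-65432) = -60268*(-1/65432) = 15067/16358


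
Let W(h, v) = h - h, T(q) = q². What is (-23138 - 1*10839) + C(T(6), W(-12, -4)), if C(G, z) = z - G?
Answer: -34013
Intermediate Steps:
W(h, v) = 0
(-23138 - 1*10839) + C(T(6), W(-12, -4)) = (-23138 - 1*10839) + (0 - 1*6²) = (-23138 - 10839) + (0 - 1*36) = -33977 + (0 - 36) = -33977 - 36 = -34013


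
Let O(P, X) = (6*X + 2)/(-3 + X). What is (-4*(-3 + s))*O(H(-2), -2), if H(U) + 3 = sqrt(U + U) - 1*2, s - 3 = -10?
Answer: 80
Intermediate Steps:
s = -7 (s = 3 - 10 = -7)
H(U) = -5 + sqrt(2)*sqrt(U) (H(U) = -3 + (sqrt(U + U) - 1*2) = -3 + (sqrt(2*U) - 2) = -3 + (sqrt(2)*sqrt(U) - 2) = -3 + (-2 + sqrt(2)*sqrt(U)) = -5 + sqrt(2)*sqrt(U))
O(P, X) = (2 + 6*X)/(-3 + X)
(-4*(-3 + s))*O(H(-2), -2) = (-4*(-3 - 7))*(2*(1 + 3*(-2))/(-3 - 2)) = (-4*(-10))*(2*(1 - 6)/(-5)) = 40*(2*(-1/5)*(-5)) = 40*2 = 80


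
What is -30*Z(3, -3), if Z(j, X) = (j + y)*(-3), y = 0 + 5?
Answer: 720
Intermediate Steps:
y = 5
Z(j, X) = -15 - 3*j (Z(j, X) = (j + 5)*(-3) = (5 + j)*(-3) = -15 - 3*j)
-30*Z(3, -3) = -30*(-15 - 3*3) = -30*(-15 - 9) = -30*(-24) = 720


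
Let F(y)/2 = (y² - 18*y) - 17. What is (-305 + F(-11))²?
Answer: 89401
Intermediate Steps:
F(y) = -34 - 36*y + 2*y² (F(y) = 2*((y² - 18*y) - 17) = 2*(-17 + y² - 18*y) = -34 - 36*y + 2*y²)
(-305 + F(-11))² = (-305 + (-34 - 36*(-11) + 2*(-11)²))² = (-305 + (-34 + 396 + 2*121))² = (-305 + (-34 + 396 + 242))² = (-305 + 604)² = 299² = 89401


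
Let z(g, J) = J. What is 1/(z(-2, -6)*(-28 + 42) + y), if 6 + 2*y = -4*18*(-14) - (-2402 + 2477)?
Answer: 2/759 ≈ 0.0026350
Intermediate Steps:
y = 927/2 (y = -3 + (-4*18*(-14) - (-2402 + 2477))/2 = -3 + (-72*(-14) - 1*75)/2 = -3 + (1008 - 75)/2 = -3 + (½)*933 = -3 + 933/2 = 927/2 ≈ 463.50)
1/(z(-2, -6)*(-28 + 42) + y) = 1/(-6*(-28 + 42) + 927/2) = 1/(-6*14 + 927/2) = 1/(-84 + 927/2) = 1/(759/2) = 2/759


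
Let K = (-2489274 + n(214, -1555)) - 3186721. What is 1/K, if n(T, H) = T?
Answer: -1/5675781 ≈ -1.7619e-7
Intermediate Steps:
K = -5675781 (K = (-2489274 + 214) - 3186721 = -2489060 - 3186721 = -5675781)
1/K = 1/(-5675781) = -1/5675781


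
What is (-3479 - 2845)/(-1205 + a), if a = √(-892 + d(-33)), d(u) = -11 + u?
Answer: 7620420/1452961 + 37944*I*√26/1452961 ≈ 5.2448 + 0.13316*I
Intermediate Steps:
a = 6*I*√26 (a = √(-892 + (-11 - 33)) = √(-892 - 44) = √(-936) = 6*I*√26 ≈ 30.594*I)
(-3479 - 2845)/(-1205 + a) = (-3479 - 2845)/(-1205 + 6*I*√26) = -6324/(-1205 + 6*I*√26)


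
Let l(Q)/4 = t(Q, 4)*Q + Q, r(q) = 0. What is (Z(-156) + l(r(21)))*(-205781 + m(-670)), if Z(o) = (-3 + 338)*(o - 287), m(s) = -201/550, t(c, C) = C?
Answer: 3359288189431/110 ≈ 3.0539e+10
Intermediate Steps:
m(s) = -201/550 (m(s) = -201*1/550 = -201/550)
Z(o) = -96145 + 335*o (Z(o) = 335*(-287 + o) = -96145 + 335*o)
l(Q) = 20*Q (l(Q) = 4*(4*Q + Q) = 4*(5*Q) = 20*Q)
(Z(-156) + l(r(21)))*(-205781 + m(-670)) = ((-96145 + 335*(-156)) + 20*0)*(-205781 - 201/550) = ((-96145 - 52260) + 0)*(-113179751/550) = (-148405 + 0)*(-113179751/550) = -148405*(-113179751/550) = 3359288189431/110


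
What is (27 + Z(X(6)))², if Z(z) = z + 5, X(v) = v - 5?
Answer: 1089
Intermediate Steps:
X(v) = -5 + v
Z(z) = 5 + z
(27 + Z(X(6)))² = (27 + (5 + (-5 + 6)))² = (27 + (5 + 1))² = (27 + 6)² = 33² = 1089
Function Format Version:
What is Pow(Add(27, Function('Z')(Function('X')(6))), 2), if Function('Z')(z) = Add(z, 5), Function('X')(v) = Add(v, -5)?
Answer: 1089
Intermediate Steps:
Function('X')(v) = Add(-5, v)
Function('Z')(z) = Add(5, z)
Pow(Add(27, Function('Z')(Function('X')(6))), 2) = Pow(Add(27, Add(5, Add(-5, 6))), 2) = Pow(Add(27, Add(5, 1)), 2) = Pow(Add(27, 6), 2) = Pow(33, 2) = 1089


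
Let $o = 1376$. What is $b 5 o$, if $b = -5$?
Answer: $-34400$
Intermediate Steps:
$b 5 o = \left(-5\right) 5 \cdot 1376 = \left(-25\right) 1376 = -34400$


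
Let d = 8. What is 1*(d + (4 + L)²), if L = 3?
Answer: 57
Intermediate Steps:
1*(d + (4 + L)²) = 1*(8 + (4 + 3)²) = 1*(8 + 7²) = 1*(8 + 49) = 1*57 = 57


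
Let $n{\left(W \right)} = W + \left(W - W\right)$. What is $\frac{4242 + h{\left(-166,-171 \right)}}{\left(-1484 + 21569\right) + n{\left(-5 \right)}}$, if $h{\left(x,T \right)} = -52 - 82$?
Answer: $\frac{1027}{5020} \approx 0.20458$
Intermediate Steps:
$n{\left(W \right)} = W$ ($n{\left(W \right)} = W + 0 = W$)
$h{\left(x,T \right)} = -134$
$\frac{4242 + h{\left(-166,-171 \right)}}{\left(-1484 + 21569\right) + n{\left(-5 \right)}} = \frac{4242 - 134}{\left(-1484 + 21569\right) - 5} = \frac{4108}{20085 - 5} = \frac{4108}{20080} = 4108 \cdot \frac{1}{20080} = \frac{1027}{5020}$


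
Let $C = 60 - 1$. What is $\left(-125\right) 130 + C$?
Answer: $-16191$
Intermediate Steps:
$C = 59$
$\left(-125\right) 130 + C = \left(-125\right) 130 + 59 = -16250 + 59 = -16191$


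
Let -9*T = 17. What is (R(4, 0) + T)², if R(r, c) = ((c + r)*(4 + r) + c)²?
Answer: 84621601/81 ≈ 1.0447e+6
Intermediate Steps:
T = -17/9 (T = -⅑*17 = -17/9 ≈ -1.8889)
R(r, c) = (c + (4 + r)*(c + r))² (R(r, c) = ((4 + r)*(c + r) + c)² = (c + (4 + r)*(c + r))²)
(R(4, 0) + T)² = ((4² + 4*4 + 5*0 + 0*4)² - 17/9)² = ((16 + 16 + 0 + 0)² - 17/9)² = (32² - 17/9)² = (1024 - 17/9)² = (9199/9)² = 84621601/81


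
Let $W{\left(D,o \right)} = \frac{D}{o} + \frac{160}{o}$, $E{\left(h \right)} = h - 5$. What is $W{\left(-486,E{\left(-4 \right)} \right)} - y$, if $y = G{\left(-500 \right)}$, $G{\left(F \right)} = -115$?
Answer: $\frac{1361}{9} \approx 151.22$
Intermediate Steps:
$y = -115$
$E{\left(h \right)} = -5 + h$
$W{\left(D,o \right)} = \frac{160}{o} + \frac{D}{o}$
$W{\left(-486,E{\left(-4 \right)} \right)} - y = \frac{160 - 486}{-5 - 4} - -115 = \frac{1}{-9} \left(-326\right) + 115 = \left(- \frac{1}{9}\right) \left(-326\right) + 115 = \frac{326}{9} + 115 = \frac{1361}{9}$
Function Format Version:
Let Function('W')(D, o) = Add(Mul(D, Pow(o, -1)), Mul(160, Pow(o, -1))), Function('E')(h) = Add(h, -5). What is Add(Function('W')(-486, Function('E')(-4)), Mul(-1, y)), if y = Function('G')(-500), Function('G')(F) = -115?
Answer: Rational(1361, 9) ≈ 151.22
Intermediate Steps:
y = -115
Function('E')(h) = Add(-5, h)
Function('W')(D, o) = Add(Mul(160, Pow(o, -1)), Mul(D, Pow(o, -1)))
Add(Function('W')(-486, Function('E')(-4)), Mul(-1, y)) = Add(Mul(Pow(Add(-5, -4), -1), Add(160, -486)), Mul(-1, -115)) = Add(Mul(Pow(-9, -1), -326), 115) = Add(Mul(Rational(-1, 9), -326), 115) = Add(Rational(326, 9), 115) = Rational(1361, 9)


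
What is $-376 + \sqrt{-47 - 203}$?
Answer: $-376 + 5 i \sqrt{10} \approx -376.0 + 15.811 i$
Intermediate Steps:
$-376 + \sqrt{-47 - 203} = -376 + \sqrt{-250} = -376 + 5 i \sqrt{10}$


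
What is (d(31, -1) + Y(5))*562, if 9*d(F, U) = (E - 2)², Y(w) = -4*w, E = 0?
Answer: -98912/9 ≈ -10990.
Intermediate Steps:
d(F, U) = 4/9 (d(F, U) = (0 - 2)²/9 = (⅑)*(-2)² = (⅑)*4 = 4/9)
(d(31, -1) + Y(5))*562 = (4/9 - 4*5)*562 = (4/9 - 20)*562 = -176/9*562 = -98912/9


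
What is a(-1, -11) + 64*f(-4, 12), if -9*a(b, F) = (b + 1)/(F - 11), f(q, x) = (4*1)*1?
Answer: 256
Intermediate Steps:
f(q, x) = 4 (f(q, x) = 4*1 = 4)
a(b, F) = -(1 + b)/(9*(-11 + F)) (a(b, F) = -(b + 1)/(9*(F - 11)) = -(1 + b)/(9*(-11 + F)))
a(-1, -11) + 64*f(-4, 12) = (-1 - 1*(-1))/(9*(-11 - 11)) + 64*4 = (⅑)*(-1 + 1)/(-22) + 256 = (⅑)*(-1/22)*0 + 256 = 0 + 256 = 256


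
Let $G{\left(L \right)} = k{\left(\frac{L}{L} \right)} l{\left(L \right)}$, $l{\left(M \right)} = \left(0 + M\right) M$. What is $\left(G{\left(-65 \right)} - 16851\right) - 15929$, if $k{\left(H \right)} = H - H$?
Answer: $-32780$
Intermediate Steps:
$l{\left(M \right)} = M^{2}$ ($l{\left(M \right)} = M M = M^{2}$)
$k{\left(H \right)} = 0$
$G{\left(L \right)} = 0$ ($G{\left(L \right)} = 0 L^{2} = 0$)
$\left(G{\left(-65 \right)} - 16851\right) - 15929 = \left(0 - 16851\right) - 15929 = -16851 - 15929 = -32780$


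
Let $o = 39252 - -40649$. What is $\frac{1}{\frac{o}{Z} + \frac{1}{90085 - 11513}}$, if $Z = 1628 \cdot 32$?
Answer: $\frac{1023321728}{1569508367} \approx 0.652$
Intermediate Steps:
$o = 79901$ ($o = 39252 + 40649 = 79901$)
$Z = 52096$
$\frac{1}{\frac{o}{Z} + \frac{1}{90085 - 11513}} = \frac{1}{\frac{79901}{52096} + \frac{1}{90085 - 11513}} = \frac{1}{79901 \cdot \frac{1}{52096} + \frac{1}{78572}} = \frac{1}{\frac{79901}{52096} + \frac{1}{78572}} = \frac{1}{\frac{1569508367}{1023321728}} = \frac{1023321728}{1569508367}$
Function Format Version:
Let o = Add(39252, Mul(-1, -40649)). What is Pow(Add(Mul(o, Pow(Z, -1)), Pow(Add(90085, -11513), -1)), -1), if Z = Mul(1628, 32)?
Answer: Rational(1023321728, 1569508367) ≈ 0.65200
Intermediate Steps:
o = 79901 (o = Add(39252, 40649) = 79901)
Z = 52096
Pow(Add(Mul(o, Pow(Z, -1)), Pow(Add(90085, -11513), -1)), -1) = Pow(Add(Mul(79901, Pow(52096, -1)), Pow(Add(90085, -11513), -1)), -1) = Pow(Add(Mul(79901, Rational(1, 52096)), Pow(78572, -1)), -1) = Pow(Add(Rational(79901, 52096), Rational(1, 78572)), -1) = Pow(Rational(1569508367, 1023321728), -1) = Rational(1023321728, 1569508367)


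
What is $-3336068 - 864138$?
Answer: $-4200206$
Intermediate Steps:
$-3336068 - 864138 = -4200206$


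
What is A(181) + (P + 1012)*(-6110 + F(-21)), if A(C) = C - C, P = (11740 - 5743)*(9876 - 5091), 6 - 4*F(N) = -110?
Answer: -174504371217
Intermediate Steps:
F(N) = 29 (F(N) = 3/2 - ¼*(-110) = 3/2 + 55/2 = 29)
P = 28695645 (P = 5997*4785 = 28695645)
A(C) = 0
A(181) + (P + 1012)*(-6110 + F(-21)) = 0 + (28695645 + 1012)*(-6110 + 29) = 0 + 28696657*(-6081) = 0 - 174504371217 = -174504371217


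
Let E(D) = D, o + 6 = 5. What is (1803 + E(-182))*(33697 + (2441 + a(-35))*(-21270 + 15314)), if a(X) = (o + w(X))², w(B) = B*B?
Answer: -14487916312255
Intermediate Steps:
o = -1 (o = -6 + 5 = -1)
w(B) = B²
a(X) = (-1 + X²)²
(1803 + E(-182))*(33697 + (2441 + a(-35))*(-21270 + 15314)) = (1803 - 182)*(33697 + (2441 + (-1 + (-35)²)²)*(-21270 + 15314)) = 1621*(33697 + (2441 + (-1 + 1225)²)*(-5956)) = 1621*(33697 + (2441 + 1224²)*(-5956)) = 1621*(33697 + (2441 + 1498176)*(-5956)) = 1621*(33697 + 1500617*(-5956)) = 1621*(33697 - 8937674852) = 1621*(-8937641155) = -14487916312255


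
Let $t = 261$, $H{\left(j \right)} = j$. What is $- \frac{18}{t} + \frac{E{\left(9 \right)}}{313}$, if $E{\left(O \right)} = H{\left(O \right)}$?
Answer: $- \frac{365}{9077} \approx -0.040211$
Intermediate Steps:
$E{\left(O \right)} = O$
$- \frac{18}{t} + \frac{E{\left(9 \right)}}{313} = - \frac{18}{261} + \frac{9}{313} = \left(-18\right) \frac{1}{261} + 9 \cdot \frac{1}{313} = - \frac{2}{29} + \frac{9}{313} = - \frac{365}{9077}$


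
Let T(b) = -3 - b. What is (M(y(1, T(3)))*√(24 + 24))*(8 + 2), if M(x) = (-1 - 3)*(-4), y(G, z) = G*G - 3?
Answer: 640*√3 ≈ 1108.5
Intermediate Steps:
y(G, z) = -3 + G² (y(G, z) = G² - 3 = -3 + G²)
M(x) = 16 (M(x) = -4*(-4) = 16)
(M(y(1, T(3)))*√(24 + 24))*(8 + 2) = (16*√(24 + 24))*(8 + 2) = (16*√48)*10 = (16*(4*√3))*10 = (64*√3)*10 = 640*√3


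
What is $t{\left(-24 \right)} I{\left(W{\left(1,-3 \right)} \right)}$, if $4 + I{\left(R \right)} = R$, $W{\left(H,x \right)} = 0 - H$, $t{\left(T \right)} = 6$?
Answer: $-30$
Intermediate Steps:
$W{\left(H,x \right)} = - H$
$I{\left(R \right)} = -4 + R$
$t{\left(-24 \right)} I{\left(W{\left(1,-3 \right)} \right)} = 6 \left(-4 - 1\right) = 6 \left(-5\right) = -30$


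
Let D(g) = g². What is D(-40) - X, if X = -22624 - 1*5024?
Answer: 29248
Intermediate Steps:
X = -27648 (X = -22624 - 5024 = -27648)
D(-40) - X = (-40)² - 1*(-27648) = 1600 + 27648 = 29248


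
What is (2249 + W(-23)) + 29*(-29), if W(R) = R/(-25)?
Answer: 35223/25 ≈ 1408.9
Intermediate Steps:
W(R) = -R/25 (W(R) = R*(-1/25) = -R/25)
(2249 + W(-23)) + 29*(-29) = (2249 - 1/25*(-23)) + 29*(-29) = (2249 + 23/25) - 841 = 56248/25 - 841 = 35223/25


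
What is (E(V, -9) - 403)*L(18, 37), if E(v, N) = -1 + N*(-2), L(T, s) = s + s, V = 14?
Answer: -28564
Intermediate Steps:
L(T, s) = 2*s
E(v, N) = -1 - 2*N
(E(V, -9) - 403)*L(18, 37) = ((-1 - 2*(-9)) - 403)*(2*37) = ((-1 + 18) - 403)*74 = (17 - 403)*74 = -386*74 = -28564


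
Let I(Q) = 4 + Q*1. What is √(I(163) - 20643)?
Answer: 2*I*√5119 ≈ 143.09*I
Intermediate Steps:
I(Q) = 4 + Q
√(I(163) - 20643) = √((4 + 163) - 20643) = √(167 - 20643) = √(-20476) = 2*I*√5119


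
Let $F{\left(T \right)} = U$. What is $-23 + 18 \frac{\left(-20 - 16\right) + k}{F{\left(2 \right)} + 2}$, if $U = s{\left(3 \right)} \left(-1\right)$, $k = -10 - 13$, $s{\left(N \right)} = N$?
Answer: $1039$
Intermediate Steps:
$k = -23$ ($k = -10 - 13 = -23$)
$U = -3$ ($U = 3 \left(-1\right) = -3$)
$F{\left(T \right)} = -3$
$-23 + 18 \frac{\left(-20 - 16\right) + k}{F{\left(2 \right)} + 2} = -23 + 18 \frac{\left(-20 - 16\right) - 23}{-3 + 2} = -23 + 18 \frac{\left(-20 - 16\right) - 23}{-1} = -23 + 18 \left(-36 - 23\right) \left(-1\right) = -23 + 18 \left(\left(-59\right) \left(-1\right)\right) = -23 + 18 \cdot 59 = -23 + 1062 = 1039$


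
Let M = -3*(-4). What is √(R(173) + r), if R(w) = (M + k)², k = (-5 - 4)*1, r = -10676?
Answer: I*√10667 ≈ 103.28*I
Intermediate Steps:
M = 12
k = -9 (k = -9*1 = -9)
R(w) = 9 (R(w) = (12 - 9)² = 3² = 9)
√(R(173) + r) = √(9 - 10676) = √(-10667) = I*√10667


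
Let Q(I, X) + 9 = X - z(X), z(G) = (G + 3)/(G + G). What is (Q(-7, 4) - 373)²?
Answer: 9186961/64 ≈ 1.4355e+5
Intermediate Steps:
z(G) = (3 + G)/(2*G) (z(G) = (3 + G)/((2*G)) = (3 + G)*(1/(2*G)) = (3 + G)/(2*G))
Q(I, X) = -9 + X - (3 + X)/(2*X) (Q(I, X) = -9 + (X - (3 + X)/(2*X)) = -9 + X - (3 + X)/(2*X))
(Q(-7, 4) - 373)² = ((-19/2 + 4 - 3/2/4) - 373)² = ((-19/2 + 4 - 3/2*¼) - 373)² = ((-19/2 + 4 - 3/8) - 373)² = (-47/8 - 373)² = (-3031/8)² = 9186961/64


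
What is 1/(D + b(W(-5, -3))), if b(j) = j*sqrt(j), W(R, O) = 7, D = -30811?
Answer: -30811/949317378 - 7*sqrt(7)/949317378 ≈ -3.2475e-5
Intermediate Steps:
b(j) = j**(3/2)
1/(D + b(W(-5, -3))) = 1/(-30811 + 7**(3/2)) = 1/(-30811 + 7*sqrt(7))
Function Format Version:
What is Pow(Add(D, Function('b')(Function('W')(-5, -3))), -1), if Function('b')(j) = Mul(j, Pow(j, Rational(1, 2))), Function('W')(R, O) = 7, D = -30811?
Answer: Add(Rational(-30811, 949317378), Mul(Rational(-7, 949317378), Pow(7, Rational(1, 2)))) ≈ -3.2475e-5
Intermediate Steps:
Function('b')(j) = Pow(j, Rational(3, 2))
Pow(Add(D, Function('b')(Function('W')(-5, -3))), -1) = Pow(Add(-30811, Pow(7, Rational(3, 2))), -1) = Pow(Add(-30811, Mul(7, Pow(7, Rational(1, 2)))), -1)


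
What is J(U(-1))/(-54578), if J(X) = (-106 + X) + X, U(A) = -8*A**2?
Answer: 61/27289 ≈ 0.0022353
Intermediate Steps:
J(X) = -106 + 2*X
J(U(-1))/(-54578) = (-106 + 2*(-8*(-1)**2))/(-54578) = (-106 + 2*(-8*1))*(-1/54578) = (-106 + 2*(-8))*(-1/54578) = (-106 - 16)*(-1/54578) = -122*(-1/54578) = 61/27289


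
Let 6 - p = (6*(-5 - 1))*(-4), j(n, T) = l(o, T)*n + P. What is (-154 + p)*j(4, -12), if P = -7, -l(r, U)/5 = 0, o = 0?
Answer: 2044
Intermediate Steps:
l(r, U) = 0 (l(r, U) = -5*0 = 0)
j(n, T) = -7 (j(n, T) = 0*n - 7 = 0 - 7 = -7)
p = -138 (p = 6 - 6*(-5 - 1)*(-4) = 6 - 6*(-6)*(-4) = 6 - (-36)*(-4) = 6 - 1*144 = 6 - 144 = -138)
(-154 + p)*j(4, -12) = (-154 - 138)*(-7) = -292*(-7) = 2044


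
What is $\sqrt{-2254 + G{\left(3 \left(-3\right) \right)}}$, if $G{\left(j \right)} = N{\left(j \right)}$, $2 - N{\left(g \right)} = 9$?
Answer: $i \sqrt{2261} \approx 47.55 i$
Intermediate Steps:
$N{\left(g \right)} = -7$ ($N{\left(g \right)} = 2 - 9 = -7$)
$G{\left(j \right)} = -7$
$\sqrt{-2254 + G{\left(3 \left(-3\right) \right)}} = \sqrt{-2254 - 7} = \sqrt{-2261} = i \sqrt{2261}$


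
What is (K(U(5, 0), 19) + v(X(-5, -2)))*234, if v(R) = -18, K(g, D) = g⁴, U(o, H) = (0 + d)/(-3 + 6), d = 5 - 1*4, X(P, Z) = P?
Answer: -37882/9 ≈ -4209.1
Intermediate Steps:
d = 1 (d = 5 - 4 = 1)
U(o, H) = ⅓ (U(o, H) = (0 + 1)/(-3 + 6) = 1/3 = 1*(⅓) = ⅓)
(K(U(5, 0), 19) + v(X(-5, -2)))*234 = ((⅓)⁴ - 18)*234 = (1/81 - 18)*234 = -1457/81*234 = -37882/9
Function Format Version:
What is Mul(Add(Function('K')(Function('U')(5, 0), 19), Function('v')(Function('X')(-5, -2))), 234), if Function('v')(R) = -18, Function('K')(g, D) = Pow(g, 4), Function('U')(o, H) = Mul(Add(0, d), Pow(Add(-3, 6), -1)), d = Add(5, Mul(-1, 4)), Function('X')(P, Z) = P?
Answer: Rational(-37882, 9) ≈ -4209.1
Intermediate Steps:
d = 1 (d = Add(5, -4) = 1)
Function('U')(o, H) = Rational(1, 3) (Function('U')(o, H) = Mul(Add(0, 1), Pow(Add(-3, 6), -1)) = Mul(1, Pow(3, -1)) = Mul(1, Rational(1, 3)) = Rational(1, 3))
Mul(Add(Function('K')(Function('U')(5, 0), 19), Function('v')(Function('X')(-5, -2))), 234) = Mul(Add(Pow(Rational(1, 3), 4), -18), 234) = Mul(Add(Rational(1, 81), -18), 234) = Mul(Rational(-1457, 81), 234) = Rational(-37882, 9)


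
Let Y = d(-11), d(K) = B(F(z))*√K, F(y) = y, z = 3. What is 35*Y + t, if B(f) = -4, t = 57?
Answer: 57 - 140*I*√11 ≈ 57.0 - 464.33*I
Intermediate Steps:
d(K) = -4*√K
Y = -4*I*√11 ≈ -13.266*I
35*Y + t = 35*(-4*I*√11) + 57 = -140*I*√11 + 57 = 57 - 140*I*√11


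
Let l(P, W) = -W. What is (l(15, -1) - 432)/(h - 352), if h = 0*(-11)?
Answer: 431/352 ≈ 1.2244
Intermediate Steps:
h = 0
(l(15, -1) - 432)/(h - 352) = (-1*(-1) - 432)/(0 - 352) = (1 - 432)/(-352) = -431*(-1/352) = 431/352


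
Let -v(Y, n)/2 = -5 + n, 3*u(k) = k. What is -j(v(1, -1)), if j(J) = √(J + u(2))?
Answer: -√114/3 ≈ -3.5590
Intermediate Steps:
u(k) = k/3
v(Y, n) = 10 - 2*n (v(Y, n) = -2*(-5 + n) = 10 - 2*n)
j(J) = √(⅔ + J) (j(J) = √(J + (⅓)*2) = √(J + ⅔) = √(⅔ + J))
-j(v(1, -1)) = -√(6 + 9*(10 - 2*(-1)))/3 = -√(6 + 9*(10 + 2))/3 = -√(6 + 9*12)/3 = -√(6 + 108)/3 = -√114/3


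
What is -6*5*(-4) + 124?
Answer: 244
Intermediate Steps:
-6*5*(-4) + 124 = -30*(-4) + 124 = 120 + 124 = 244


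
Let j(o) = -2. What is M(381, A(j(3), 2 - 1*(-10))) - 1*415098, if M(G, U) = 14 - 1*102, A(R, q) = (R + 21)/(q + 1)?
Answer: -415186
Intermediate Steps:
A(R, q) = (21 + R)/(1 + q)
M(G, U) = -88 (M(G, U) = 14 - 102 = -88)
M(381, A(j(3), 2 - 1*(-10))) - 1*415098 = -88 - 1*415098 = -88 - 415098 = -415186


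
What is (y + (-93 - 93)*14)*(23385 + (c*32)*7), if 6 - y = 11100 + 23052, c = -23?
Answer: -670062750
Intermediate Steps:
y = -34146 (y = 6 - (11100 + 23052) = 6 - 1*34152 = 6 - 34152 = -34146)
(y + (-93 - 93)*14)*(23385 + (c*32)*7) = (-34146 + (-93 - 93)*14)*(23385 - 23*32*7) = (-34146 - 186*14)*(23385 - 736*7) = (-34146 - 2604)*(23385 - 5152) = -36750*18233 = -670062750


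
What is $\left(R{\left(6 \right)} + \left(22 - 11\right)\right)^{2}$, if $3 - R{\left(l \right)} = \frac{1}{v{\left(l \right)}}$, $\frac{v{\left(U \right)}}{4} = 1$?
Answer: $\frac{3025}{16} \approx 189.06$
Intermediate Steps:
$v{\left(U \right)} = 4$ ($v{\left(U \right)} = 4 \cdot 1 = 4$)
$R{\left(l \right)} = \frac{11}{4}$ ($R{\left(l \right)} = 3 - \frac{1}{4} = \frac{11}{4}$)
$\left(R{\left(6 \right)} + \left(22 - 11\right)\right)^{2} = \left(\frac{11}{4} + \left(22 - 11\right)\right)^{2} = \left(\frac{11}{4} + 11\right)^{2} = \left(\frac{55}{4}\right)^{2} = \frac{3025}{16}$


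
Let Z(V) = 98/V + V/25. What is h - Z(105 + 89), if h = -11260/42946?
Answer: -444036089/52072025 ≈ -8.5273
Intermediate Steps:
h = -5630/21473 (h = -11260*1/42946 = -5630/21473 ≈ -0.26219)
Z(V) = 98/V + V/25 (Z(V) = 98/V + V*(1/25) = 98/V + V/25)
h - Z(105 + 89) = -5630/21473 - (98/(105 + 89) + (105 + 89)/25) = -5630/21473 - (98/194 + (1/25)*194) = -5630/21473 - (98*(1/194) + 194/25) = -5630/21473 - (49/97 + 194/25) = -5630/21473 - 1*20043/2425 = -5630/21473 - 20043/2425 = -444036089/52072025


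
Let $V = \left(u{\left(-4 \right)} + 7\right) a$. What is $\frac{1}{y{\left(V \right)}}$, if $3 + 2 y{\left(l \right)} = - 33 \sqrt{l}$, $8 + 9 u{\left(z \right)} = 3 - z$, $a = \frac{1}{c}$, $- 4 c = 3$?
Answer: $- \frac{18}{30035} + \frac{44 i \sqrt{186}}{30035} \approx -0.0005993 + 0.019979 i$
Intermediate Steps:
$c = - \frac{3}{4}$ ($c = \left(- \frac{1}{4}\right) 3 = - \frac{3}{4} \approx -0.75$)
$a = - \frac{4}{3}$ ($a = \frac{1}{- \frac{3}{4}} = - \frac{4}{3} \approx -1.3333$)
$u{\left(z \right)} = - \frac{5}{9} - \frac{z}{9}$ ($u{\left(z \right)} = - \frac{8}{9} + \frac{3 - z}{9} = - \frac{8}{9} - \left(- \frac{1}{3} + \frac{z}{9}\right) = - \frac{5}{9} - \frac{z}{9}$)
$V = - \frac{248}{27}$ ($V = \left(\left(- \frac{5}{9} - - \frac{4}{9}\right) + 7\right) \left(- \frac{4}{3}\right) = \left(\left(- \frac{5}{9} + \frac{4}{9}\right) + 7\right) \left(- \frac{4}{3}\right) = \left(- \frac{1}{9} + 7\right) \left(- \frac{4}{3}\right) = \frac{62}{9} \left(- \frac{4}{3}\right) = - \frac{248}{27} \approx -9.1852$)
$y{\left(l \right)} = - \frac{3}{2} - \frac{33 \sqrt{l}}{2}$ ($y{\left(l \right)} = - \frac{3}{2} + \frac{\left(-33\right) \sqrt{l}}{2} = - \frac{3}{2} - \frac{33 \sqrt{l}}{2}$)
$\frac{1}{y{\left(V \right)}} = \frac{1}{- \frac{3}{2} - \frac{33 \sqrt{- \frac{248}{27}}}{2}} = \frac{1}{- \frac{3}{2} - \frac{33 \frac{2 i \sqrt{186}}{9}}{2}} = \frac{1}{- \frac{3}{2} - \frac{11 i \sqrt{186}}{3}}$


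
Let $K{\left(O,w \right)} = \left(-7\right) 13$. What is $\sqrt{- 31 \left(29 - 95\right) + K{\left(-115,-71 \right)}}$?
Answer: $\sqrt{1955} \approx 44.215$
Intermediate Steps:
$K{\left(O,w \right)} = -91$
$\sqrt{- 31 \left(29 - 95\right) + K{\left(-115,-71 \right)}} = \sqrt{- 31 \left(29 - 95\right) - 91} = \sqrt{\left(-31\right) \left(-66\right) - 91} = \sqrt{2046 - 91} = \sqrt{1955}$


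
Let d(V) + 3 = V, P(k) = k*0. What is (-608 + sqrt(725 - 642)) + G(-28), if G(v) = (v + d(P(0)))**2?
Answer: 353 + sqrt(83) ≈ 362.11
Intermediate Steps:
P(k) = 0
d(V) = -3 + V
G(v) = (-3 + v)**2 (G(v) = (v + (-3 + 0))**2 = (v - 3)**2 = (-3 + v)**2)
(-608 + sqrt(725 - 642)) + G(-28) = (-608 + sqrt(725 - 642)) + (-3 - 28)**2 = (-608 + sqrt(83)) + (-31)**2 = (-608 + sqrt(83)) + 961 = 353 + sqrt(83)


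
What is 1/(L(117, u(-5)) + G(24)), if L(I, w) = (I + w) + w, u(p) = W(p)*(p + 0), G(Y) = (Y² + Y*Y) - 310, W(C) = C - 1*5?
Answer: 1/1059 ≈ 0.00094429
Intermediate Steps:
W(C) = -5 + C (W(C) = C - 5 = -5 + C)
G(Y) = -310 + 2*Y² (G(Y) = (Y² + Y²) - 310 = 2*Y² - 310 = -310 + 2*Y²)
u(p) = p*(-5 + p) (u(p) = (-5 + p)*(p + 0) = (-5 + p)*p = p*(-5 + p))
L(I, w) = I + 2*w
1/(L(117, u(-5)) + G(24)) = 1/((117 + 2*(-5*(-5 - 5))) + (-310 + 2*24²)) = 1/((117 + 2*(-5*(-10))) + (-310 + 2*576)) = 1/((117 + 2*50) + (-310 + 1152)) = 1/((117 + 100) + 842) = 1/(217 + 842) = 1/1059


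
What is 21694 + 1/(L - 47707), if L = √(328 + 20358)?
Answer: 49374180766415/2275937163 - √20686/2275937163 ≈ 21694.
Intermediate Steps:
L = √20686 ≈ 143.83
21694 + 1/(L - 47707) = 21694 + 1/(√20686 - 47707) = 21694 + 1/(-47707 + √20686)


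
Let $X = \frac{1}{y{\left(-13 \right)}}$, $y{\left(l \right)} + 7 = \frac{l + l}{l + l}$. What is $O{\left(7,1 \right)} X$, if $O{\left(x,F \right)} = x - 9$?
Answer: $\frac{1}{3} \approx 0.33333$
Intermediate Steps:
$O{\left(x,F \right)} = -9 + x$
$y{\left(l \right)} = -6$ ($y{\left(l \right)} = -7 + \frac{l + l}{l + l} = -7 + \frac{2 l}{2 l} = -7 + 2 l \frac{1}{2 l} = -7 + 1 = -6$)
$X = - \frac{1}{6}$ ($X = \frac{1}{-6} = - \frac{1}{6} \approx -0.16667$)
$O{\left(7,1 \right)} X = \left(-9 + 7\right) \left(- \frac{1}{6}\right) = \left(-2\right) \left(- \frac{1}{6}\right) = \frac{1}{3}$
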